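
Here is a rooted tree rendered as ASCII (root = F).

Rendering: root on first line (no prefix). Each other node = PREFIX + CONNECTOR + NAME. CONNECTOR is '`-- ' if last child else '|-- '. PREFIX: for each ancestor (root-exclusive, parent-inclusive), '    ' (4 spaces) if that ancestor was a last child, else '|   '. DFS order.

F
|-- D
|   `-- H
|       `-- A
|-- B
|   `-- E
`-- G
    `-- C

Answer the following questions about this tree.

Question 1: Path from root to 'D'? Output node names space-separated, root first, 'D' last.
Walk down from root: F -> D

Answer: F D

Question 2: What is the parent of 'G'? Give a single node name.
Answer: F

Derivation:
Scan adjacency: G appears as child of F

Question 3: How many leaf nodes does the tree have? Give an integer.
Leaves (nodes with no children): A, C, E

Answer: 3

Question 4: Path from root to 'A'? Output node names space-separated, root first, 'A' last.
Walk down from root: F -> D -> H -> A

Answer: F D H A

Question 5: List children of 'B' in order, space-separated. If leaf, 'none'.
Node B's children (from adjacency): E

Answer: E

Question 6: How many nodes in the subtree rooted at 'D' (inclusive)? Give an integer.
Subtree rooted at D contains: A, D, H
Count = 3

Answer: 3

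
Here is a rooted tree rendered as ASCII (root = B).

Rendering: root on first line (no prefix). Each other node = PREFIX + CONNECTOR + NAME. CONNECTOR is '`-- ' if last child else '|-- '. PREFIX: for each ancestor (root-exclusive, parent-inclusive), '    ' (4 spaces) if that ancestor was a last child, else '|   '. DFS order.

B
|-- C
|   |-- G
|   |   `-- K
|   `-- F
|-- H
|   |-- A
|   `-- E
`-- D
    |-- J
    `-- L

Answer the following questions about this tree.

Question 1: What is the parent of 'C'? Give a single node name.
Scan adjacency: C appears as child of B

Answer: B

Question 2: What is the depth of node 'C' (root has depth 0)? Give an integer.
Path from root to C: B -> C
Depth = number of edges = 1

Answer: 1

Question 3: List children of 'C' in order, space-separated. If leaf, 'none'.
Node C's children (from adjacency): G, F

Answer: G F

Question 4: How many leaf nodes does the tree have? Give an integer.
Leaves (nodes with no children): A, E, F, J, K, L

Answer: 6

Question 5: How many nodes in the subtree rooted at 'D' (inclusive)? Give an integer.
Answer: 3

Derivation:
Subtree rooted at D contains: D, J, L
Count = 3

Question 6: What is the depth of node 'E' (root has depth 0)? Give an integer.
Answer: 2

Derivation:
Path from root to E: B -> H -> E
Depth = number of edges = 2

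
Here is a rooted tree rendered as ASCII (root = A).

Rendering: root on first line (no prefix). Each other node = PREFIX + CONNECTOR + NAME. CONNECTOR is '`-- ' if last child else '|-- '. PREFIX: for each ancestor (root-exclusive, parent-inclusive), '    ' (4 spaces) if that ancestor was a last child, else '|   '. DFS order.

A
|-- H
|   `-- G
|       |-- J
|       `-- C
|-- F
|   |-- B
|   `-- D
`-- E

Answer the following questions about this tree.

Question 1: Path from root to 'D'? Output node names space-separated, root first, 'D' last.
Walk down from root: A -> F -> D

Answer: A F D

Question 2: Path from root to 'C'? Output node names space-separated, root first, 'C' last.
Answer: A H G C

Derivation:
Walk down from root: A -> H -> G -> C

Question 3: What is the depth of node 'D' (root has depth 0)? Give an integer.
Answer: 2

Derivation:
Path from root to D: A -> F -> D
Depth = number of edges = 2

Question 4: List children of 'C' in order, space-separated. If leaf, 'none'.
Node C's children (from adjacency): (leaf)

Answer: none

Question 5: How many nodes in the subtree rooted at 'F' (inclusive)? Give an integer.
Subtree rooted at F contains: B, D, F
Count = 3

Answer: 3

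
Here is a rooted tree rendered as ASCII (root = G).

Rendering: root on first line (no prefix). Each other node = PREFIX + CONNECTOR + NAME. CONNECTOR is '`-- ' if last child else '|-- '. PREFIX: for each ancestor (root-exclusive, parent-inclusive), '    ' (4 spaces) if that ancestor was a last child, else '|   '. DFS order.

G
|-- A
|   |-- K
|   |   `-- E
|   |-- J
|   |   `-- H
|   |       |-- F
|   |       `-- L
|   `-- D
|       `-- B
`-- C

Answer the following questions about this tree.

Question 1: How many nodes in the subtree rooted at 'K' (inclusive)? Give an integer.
Answer: 2

Derivation:
Subtree rooted at K contains: E, K
Count = 2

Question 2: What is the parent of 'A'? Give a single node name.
Answer: G

Derivation:
Scan adjacency: A appears as child of G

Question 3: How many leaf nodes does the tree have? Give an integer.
Leaves (nodes with no children): B, C, E, F, L

Answer: 5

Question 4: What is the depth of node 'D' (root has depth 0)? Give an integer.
Path from root to D: G -> A -> D
Depth = number of edges = 2

Answer: 2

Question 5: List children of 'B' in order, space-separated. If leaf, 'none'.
Answer: none

Derivation:
Node B's children (from adjacency): (leaf)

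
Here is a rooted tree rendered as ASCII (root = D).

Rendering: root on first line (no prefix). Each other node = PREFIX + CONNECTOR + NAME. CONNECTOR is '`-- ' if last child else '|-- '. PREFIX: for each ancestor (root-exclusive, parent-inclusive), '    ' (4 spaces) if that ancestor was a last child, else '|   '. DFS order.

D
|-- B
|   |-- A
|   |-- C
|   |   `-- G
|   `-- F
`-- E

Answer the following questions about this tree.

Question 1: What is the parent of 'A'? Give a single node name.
Scan adjacency: A appears as child of B

Answer: B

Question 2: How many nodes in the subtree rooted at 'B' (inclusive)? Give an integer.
Answer: 5

Derivation:
Subtree rooted at B contains: A, B, C, F, G
Count = 5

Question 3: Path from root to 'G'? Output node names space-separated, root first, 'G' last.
Answer: D B C G

Derivation:
Walk down from root: D -> B -> C -> G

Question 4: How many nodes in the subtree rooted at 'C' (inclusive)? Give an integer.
Subtree rooted at C contains: C, G
Count = 2

Answer: 2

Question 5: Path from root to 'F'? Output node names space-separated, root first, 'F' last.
Walk down from root: D -> B -> F

Answer: D B F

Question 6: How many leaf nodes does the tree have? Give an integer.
Answer: 4

Derivation:
Leaves (nodes with no children): A, E, F, G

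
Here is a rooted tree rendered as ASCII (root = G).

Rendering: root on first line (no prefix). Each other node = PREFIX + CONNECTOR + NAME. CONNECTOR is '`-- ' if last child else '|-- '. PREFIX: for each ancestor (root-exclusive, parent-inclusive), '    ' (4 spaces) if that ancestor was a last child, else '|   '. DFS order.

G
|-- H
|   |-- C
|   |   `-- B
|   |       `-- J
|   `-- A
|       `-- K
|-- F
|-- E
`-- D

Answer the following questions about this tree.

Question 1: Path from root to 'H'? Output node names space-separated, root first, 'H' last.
Walk down from root: G -> H

Answer: G H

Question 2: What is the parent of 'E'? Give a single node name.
Scan adjacency: E appears as child of G

Answer: G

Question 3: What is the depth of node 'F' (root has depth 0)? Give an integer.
Answer: 1

Derivation:
Path from root to F: G -> F
Depth = number of edges = 1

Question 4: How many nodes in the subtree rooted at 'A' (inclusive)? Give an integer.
Answer: 2

Derivation:
Subtree rooted at A contains: A, K
Count = 2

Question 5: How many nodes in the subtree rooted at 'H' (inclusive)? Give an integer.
Answer: 6

Derivation:
Subtree rooted at H contains: A, B, C, H, J, K
Count = 6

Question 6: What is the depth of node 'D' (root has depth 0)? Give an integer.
Answer: 1

Derivation:
Path from root to D: G -> D
Depth = number of edges = 1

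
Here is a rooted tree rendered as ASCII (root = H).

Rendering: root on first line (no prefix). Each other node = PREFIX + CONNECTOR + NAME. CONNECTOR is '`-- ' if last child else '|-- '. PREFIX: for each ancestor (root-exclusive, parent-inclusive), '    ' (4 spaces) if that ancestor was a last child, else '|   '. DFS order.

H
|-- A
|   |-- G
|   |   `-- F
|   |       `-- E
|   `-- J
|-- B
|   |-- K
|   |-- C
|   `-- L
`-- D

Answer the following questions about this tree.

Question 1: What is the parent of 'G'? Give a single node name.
Answer: A

Derivation:
Scan adjacency: G appears as child of A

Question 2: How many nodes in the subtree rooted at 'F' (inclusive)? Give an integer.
Answer: 2

Derivation:
Subtree rooted at F contains: E, F
Count = 2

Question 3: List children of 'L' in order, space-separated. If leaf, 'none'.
Answer: none

Derivation:
Node L's children (from adjacency): (leaf)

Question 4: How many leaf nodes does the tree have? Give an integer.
Answer: 6

Derivation:
Leaves (nodes with no children): C, D, E, J, K, L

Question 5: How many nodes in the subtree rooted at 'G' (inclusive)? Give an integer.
Answer: 3

Derivation:
Subtree rooted at G contains: E, F, G
Count = 3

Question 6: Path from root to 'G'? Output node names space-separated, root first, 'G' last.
Walk down from root: H -> A -> G

Answer: H A G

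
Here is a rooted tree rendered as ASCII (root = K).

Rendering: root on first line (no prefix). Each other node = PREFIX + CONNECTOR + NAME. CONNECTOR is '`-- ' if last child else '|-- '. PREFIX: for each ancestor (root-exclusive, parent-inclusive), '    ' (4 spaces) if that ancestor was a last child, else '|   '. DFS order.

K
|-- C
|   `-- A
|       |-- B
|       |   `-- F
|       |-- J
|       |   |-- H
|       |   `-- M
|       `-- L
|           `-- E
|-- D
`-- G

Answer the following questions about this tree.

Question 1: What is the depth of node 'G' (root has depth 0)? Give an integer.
Answer: 1

Derivation:
Path from root to G: K -> G
Depth = number of edges = 1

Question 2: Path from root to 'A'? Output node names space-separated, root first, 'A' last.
Answer: K C A

Derivation:
Walk down from root: K -> C -> A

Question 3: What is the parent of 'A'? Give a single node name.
Scan adjacency: A appears as child of C

Answer: C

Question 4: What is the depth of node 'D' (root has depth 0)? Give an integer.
Path from root to D: K -> D
Depth = number of edges = 1

Answer: 1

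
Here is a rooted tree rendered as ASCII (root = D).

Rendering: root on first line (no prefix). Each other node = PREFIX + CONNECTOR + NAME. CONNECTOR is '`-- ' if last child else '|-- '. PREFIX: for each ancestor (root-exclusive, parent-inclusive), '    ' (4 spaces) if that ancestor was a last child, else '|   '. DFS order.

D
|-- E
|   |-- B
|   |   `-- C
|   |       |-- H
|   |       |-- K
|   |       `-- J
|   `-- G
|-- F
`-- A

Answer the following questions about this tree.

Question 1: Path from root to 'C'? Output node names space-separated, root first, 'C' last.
Answer: D E B C

Derivation:
Walk down from root: D -> E -> B -> C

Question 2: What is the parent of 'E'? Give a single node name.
Scan adjacency: E appears as child of D

Answer: D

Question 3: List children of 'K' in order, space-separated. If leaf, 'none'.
Node K's children (from adjacency): (leaf)

Answer: none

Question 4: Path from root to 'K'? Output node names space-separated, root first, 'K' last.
Answer: D E B C K

Derivation:
Walk down from root: D -> E -> B -> C -> K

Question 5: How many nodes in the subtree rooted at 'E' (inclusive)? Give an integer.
Answer: 7

Derivation:
Subtree rooted at E contains: B, C, E, G, H, J, K
Count = 7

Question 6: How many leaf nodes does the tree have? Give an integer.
Answer: 6

Derivation:
Leaves (nodes with no children): A, F, G, H, J, K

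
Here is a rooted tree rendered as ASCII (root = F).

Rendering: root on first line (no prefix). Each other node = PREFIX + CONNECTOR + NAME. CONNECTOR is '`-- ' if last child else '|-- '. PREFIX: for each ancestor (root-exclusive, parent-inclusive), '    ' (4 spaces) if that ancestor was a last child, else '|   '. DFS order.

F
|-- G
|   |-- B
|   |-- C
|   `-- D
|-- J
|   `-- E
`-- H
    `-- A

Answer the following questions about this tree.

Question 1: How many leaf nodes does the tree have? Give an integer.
Leaves (nodes with no children): A, B, C, D, E

Answer: 5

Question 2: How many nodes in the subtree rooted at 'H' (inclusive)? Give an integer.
Subtree rooted at H contains: A, H
Count = 2

Answer: 2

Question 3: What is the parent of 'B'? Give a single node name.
Scan adjacency: B appears as child of G

Answer: G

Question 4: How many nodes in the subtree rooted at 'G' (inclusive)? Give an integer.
Subtree rooted at G contains: B, C, D, G
Count = 4

Answer: 4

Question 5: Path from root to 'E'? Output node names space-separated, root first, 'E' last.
Walk down from root: F -> J -> E

Answer: F J E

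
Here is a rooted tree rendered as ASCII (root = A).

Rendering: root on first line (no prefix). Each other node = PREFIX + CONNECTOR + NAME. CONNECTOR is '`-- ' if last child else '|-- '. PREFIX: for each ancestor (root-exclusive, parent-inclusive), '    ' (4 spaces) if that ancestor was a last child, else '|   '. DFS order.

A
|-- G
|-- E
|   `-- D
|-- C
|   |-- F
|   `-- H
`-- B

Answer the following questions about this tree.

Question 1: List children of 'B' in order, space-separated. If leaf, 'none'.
Answer: none

Derivation:
Node B's children (from adjacency): (leaf)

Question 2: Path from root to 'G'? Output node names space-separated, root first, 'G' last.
Answer: A G

Derivation:
Walk down from root: A -> G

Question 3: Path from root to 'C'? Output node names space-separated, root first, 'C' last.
Walk down from root: A -> C

Answer: A C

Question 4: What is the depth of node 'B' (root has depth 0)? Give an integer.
Answer: 1

Derivation:
Path from root to B: A -> B
Depth = number of edges = 1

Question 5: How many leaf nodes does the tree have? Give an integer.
Answer: 5

Derivation:
Leaves (nodes with no children): B, D, F, G, H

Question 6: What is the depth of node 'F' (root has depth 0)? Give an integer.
Path from root to F: A -> C -> F
Depth = number of edges = 2

Answer: 2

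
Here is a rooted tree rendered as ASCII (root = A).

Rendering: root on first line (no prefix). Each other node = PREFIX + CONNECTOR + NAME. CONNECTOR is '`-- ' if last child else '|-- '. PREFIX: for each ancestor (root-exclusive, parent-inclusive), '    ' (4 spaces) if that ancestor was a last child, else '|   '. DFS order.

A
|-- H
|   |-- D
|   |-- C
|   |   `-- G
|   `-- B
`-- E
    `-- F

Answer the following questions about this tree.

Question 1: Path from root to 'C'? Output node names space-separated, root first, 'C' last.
Walk down from root: A -> H -> C

Answer: A H C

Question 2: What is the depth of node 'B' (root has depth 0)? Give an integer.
Answer: 2

Derivation:
Path from root to B: A -> H -> B
Depth = number of edges = 2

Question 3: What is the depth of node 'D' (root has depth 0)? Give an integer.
Path from root to D: A -> H -> D
Depth = number of edges = 2

Answer: 2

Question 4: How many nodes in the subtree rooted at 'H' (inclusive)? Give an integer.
Answer: 5

Derivation:
Subtree rooted at H contains: B, C, D, G, H
Count = 5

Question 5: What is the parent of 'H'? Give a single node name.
Scan adjacency: H appears as child of A

Answer: A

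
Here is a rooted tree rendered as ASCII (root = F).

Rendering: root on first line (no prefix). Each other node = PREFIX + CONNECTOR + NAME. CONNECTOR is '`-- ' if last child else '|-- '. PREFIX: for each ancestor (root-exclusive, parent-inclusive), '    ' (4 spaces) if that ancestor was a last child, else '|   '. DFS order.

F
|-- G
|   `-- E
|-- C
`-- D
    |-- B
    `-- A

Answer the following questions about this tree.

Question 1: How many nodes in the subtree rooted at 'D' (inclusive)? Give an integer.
Answer: 3

Derivation:
Subtree rooted at D contains: A, B, D
Count = 3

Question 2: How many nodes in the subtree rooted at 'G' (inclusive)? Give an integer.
Answer: 2

Derivation:
Subtree rooted at G contains: E, G
Count = 2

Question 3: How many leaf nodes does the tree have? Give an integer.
Answer: 4

Derivation:
Leaves (nodes with no children): A, B, C, E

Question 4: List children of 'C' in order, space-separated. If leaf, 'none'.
Answer: none

Derivation:
Node C's children (from adjacency): (leaf)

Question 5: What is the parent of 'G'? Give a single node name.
Answer: F

Derivation:
Scan adjacency: G appears as child of F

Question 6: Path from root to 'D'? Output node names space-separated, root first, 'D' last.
Answer: F D

Derivation:
Walk down from root: F -> D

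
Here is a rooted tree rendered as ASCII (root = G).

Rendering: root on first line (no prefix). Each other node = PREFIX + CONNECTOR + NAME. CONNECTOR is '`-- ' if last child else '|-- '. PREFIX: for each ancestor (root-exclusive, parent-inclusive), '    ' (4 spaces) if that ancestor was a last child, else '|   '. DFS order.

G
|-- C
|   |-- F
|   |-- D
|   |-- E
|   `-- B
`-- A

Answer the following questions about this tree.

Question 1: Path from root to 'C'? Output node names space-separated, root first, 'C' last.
Answer: G C

Derivation:
Walk down from root: G -> C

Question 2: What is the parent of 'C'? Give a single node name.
Scan adjacency: C appears as child of G

Answer: G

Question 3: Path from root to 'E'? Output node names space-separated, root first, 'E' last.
Answer: G C E

Derivation:
Walk down from root: G -> C -> E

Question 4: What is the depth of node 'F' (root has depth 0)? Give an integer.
Answer: 2

Derivation:
Path from root to F: G -> C -> F
Depth = number of edges = 2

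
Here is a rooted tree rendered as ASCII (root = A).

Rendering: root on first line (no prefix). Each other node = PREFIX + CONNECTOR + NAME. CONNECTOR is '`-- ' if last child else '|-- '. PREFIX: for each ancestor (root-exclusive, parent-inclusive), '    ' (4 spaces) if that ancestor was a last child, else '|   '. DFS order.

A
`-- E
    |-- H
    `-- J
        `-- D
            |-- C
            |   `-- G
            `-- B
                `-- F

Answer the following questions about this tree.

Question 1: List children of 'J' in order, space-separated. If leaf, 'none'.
Answer: D

Derivation:
Node J's children (from adjacency): D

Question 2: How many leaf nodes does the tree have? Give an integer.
Answer: 3

Derivation:
Leaves (nodes with no children): F, G, H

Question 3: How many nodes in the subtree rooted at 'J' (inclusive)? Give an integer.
Subtree rooted at J contains: B, C, D, F, G, J
Count = 6

Answer: 6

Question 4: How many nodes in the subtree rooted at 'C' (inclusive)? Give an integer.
Subtree rooted at C contains: C, G
Count = 2

Answer: 2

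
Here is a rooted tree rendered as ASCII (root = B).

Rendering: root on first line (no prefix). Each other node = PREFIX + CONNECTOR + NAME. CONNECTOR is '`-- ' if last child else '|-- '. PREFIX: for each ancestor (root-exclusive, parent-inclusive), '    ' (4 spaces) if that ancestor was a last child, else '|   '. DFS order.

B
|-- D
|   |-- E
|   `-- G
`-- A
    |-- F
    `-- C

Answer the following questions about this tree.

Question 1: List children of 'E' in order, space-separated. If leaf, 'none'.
Answer: none

Derivation:
Node E's children (from adjacency): (leaf)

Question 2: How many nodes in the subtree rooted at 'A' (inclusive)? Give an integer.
Answer: 3

Derivation:
Subtree rooted at A contains: A, C, F
Count = 3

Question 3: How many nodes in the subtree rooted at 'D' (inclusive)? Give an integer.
Answer: 3

Derivation:
Subtree rooted at D contains: D, E, G
Count = 3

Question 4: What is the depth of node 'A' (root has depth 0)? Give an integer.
Path from root to A: B -> A
Depth = number of edges = 1

Answer: 1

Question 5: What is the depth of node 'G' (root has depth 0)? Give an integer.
Answer: 2

Derivation:
Path from root to G: B -> D -> G
Depth = number of edges = 2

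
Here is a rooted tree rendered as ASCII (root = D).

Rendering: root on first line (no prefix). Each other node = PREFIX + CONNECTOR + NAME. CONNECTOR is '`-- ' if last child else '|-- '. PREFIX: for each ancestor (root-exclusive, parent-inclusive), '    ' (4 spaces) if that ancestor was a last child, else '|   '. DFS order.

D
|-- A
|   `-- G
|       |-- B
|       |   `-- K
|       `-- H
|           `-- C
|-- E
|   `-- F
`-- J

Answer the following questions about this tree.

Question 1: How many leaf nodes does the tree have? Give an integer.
Leaves (nodes with no children): C, F, J, K

Answer: 4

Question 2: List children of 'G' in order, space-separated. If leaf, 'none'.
Answer: B H

Derivation:
Node G's children (from adjacency): B, H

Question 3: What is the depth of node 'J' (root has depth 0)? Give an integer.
Answer: 1

Derivation:
Path from root to J: D -> J
Depth = number of edges = 1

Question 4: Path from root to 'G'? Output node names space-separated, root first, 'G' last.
Walk down from root: D -> A -> G

Answer: D A G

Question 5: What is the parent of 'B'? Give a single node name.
Answer: G

Derivation:
Scan adjacency: B appears as child of G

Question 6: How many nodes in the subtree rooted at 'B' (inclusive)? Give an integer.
Answer: 2

Derivation:
Subtree rooted at B contains: B, K
Count = 2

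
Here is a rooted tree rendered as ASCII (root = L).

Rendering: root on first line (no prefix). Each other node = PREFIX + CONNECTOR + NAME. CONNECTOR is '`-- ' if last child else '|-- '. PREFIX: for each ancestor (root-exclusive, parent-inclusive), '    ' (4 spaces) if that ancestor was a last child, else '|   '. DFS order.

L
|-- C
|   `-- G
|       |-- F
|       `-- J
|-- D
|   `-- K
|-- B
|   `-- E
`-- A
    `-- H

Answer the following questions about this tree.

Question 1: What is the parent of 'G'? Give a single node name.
Answer: C

Derivation:
Scan adjacency: G appears as child of C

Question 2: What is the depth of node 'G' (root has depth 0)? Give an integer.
Path from root to G: L -> C -> G
Depth = number of edges = 2

Answer: 2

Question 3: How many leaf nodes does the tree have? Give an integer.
Answer: 5

Derivation:
Leaves (nodes with no children): E, F, H, J, K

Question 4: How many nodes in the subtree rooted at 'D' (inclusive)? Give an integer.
Subtree rooted at D contains: D, K
Count = 2

Answer: 2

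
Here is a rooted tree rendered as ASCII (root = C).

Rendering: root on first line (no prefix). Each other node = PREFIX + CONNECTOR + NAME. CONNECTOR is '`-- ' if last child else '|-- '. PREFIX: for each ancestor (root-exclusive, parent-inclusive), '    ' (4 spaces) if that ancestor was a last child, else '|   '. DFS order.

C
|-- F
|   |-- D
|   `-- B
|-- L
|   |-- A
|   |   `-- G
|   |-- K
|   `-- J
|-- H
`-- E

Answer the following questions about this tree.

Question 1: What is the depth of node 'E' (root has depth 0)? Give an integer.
Answer: 1

Derivation:
Path from root to E: C -> E
Depth = number of edges = 1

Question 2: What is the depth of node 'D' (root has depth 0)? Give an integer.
Answer: 2

Derivation:
Path from root to D: C -> F -> D
Depth = number of edges = 2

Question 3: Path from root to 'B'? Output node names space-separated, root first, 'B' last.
Walk down from root: C -> F -> B

Answer: C F B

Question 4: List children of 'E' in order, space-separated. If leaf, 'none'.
Answer: none

Derivation:
Node E's children (from adjacency): (leaf)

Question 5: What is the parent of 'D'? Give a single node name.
Answer: F

Derivation:
Scan adjacency: D appears as child of F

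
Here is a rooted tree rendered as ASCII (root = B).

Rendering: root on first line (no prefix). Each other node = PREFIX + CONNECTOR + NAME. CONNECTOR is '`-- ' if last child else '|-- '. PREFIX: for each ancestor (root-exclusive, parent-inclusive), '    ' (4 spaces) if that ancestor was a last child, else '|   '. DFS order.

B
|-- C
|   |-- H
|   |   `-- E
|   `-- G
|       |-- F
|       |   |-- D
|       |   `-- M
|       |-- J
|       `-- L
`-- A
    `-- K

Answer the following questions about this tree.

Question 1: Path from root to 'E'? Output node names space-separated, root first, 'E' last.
Answer: B C H E

Derivation:
Walk down from root: B -> C -> H -> E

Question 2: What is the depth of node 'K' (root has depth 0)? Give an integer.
Path from root to K: B -> A -> K
Depth = number of edges = 2

Answer: 2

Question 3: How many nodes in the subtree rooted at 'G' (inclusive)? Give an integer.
Answer: 6

Derivation:
Subtree rooted at G contains: D, F, G, J, L, M
Count = 6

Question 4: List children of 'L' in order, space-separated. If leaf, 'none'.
Answer: none

Derivation:
Node L's children (from adjacency): (leaf)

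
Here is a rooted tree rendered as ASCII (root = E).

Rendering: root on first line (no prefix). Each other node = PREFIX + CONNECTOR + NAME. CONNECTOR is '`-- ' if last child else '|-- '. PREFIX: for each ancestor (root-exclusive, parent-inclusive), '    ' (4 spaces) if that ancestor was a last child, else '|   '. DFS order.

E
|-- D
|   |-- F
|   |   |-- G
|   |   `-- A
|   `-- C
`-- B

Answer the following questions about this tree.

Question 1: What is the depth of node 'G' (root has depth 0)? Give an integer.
Answer: 3

Derivation:
Path from root to G: E -> D -> F -> G
Depth = number of edges = 3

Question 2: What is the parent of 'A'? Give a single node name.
Answer: F

Derivation:
Scan adjacency: A appears as child of F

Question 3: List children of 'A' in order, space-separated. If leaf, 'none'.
Node A's children (from adjacency): (leaf)

Answer: none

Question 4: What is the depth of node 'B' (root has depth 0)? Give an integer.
Path from root to B: E -> B
Depth = number of edges = 1

Answer: 1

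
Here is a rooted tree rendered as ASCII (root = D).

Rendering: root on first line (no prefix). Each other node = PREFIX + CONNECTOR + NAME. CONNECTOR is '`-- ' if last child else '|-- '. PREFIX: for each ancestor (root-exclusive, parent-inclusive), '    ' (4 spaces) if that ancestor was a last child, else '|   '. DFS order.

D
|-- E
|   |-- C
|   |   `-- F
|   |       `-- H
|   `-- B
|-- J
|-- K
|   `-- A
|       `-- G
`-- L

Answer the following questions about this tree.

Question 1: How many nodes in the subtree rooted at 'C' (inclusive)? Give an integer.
Answer: 3

Derivation:
Subtree rooted at C contains: C, F, H
Count = 3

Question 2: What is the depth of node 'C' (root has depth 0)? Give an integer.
Answer: 2

Derivation:
Path from root to C: D -> E -> C
Depth = number of edges = 2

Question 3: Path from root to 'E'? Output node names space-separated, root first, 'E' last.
Answer: D E

Derivation:
Walk down from root: D -> E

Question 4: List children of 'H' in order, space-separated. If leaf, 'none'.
Node H's children (from adjacency): (leaf)

Answer: none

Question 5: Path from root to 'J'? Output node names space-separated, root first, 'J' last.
Walk down from root: D -> J

Answer: D J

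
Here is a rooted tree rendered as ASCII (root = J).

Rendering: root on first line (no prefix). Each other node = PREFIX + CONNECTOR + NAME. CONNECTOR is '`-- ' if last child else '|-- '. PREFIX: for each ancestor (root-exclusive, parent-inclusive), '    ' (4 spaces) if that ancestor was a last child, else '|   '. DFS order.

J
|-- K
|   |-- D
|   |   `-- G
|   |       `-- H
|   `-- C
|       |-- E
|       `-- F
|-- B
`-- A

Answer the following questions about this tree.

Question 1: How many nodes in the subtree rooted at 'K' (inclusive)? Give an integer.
Subtree rooted at K contains: C, D, E, F, G, H, K
Count = 7

Answer: 7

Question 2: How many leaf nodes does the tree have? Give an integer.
Leaves (nodes with no children): A, B, E, F, H

Answer: 5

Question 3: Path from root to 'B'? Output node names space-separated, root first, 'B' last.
Answer: J B

Derivation:
Walk down from root: J -> B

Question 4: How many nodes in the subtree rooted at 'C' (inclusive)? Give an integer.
Answer: 3

Derivation:
Subtree rooted at C contains: C, E, F
Count = 3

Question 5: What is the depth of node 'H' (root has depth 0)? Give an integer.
Path from root to H: J -> K -> D -> G -> H
Depth = number of edges = 4

Answer: 4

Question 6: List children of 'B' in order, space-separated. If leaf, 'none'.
Node B's children (from adjacency): (leaf)

Answer: none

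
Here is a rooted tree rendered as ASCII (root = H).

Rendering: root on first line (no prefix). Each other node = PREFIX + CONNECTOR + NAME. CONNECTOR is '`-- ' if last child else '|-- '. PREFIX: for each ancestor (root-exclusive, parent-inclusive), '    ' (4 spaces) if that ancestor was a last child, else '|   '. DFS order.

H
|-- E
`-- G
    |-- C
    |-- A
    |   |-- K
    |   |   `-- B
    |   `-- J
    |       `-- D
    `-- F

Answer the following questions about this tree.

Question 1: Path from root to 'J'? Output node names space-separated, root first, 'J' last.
Walk down from root: H -> G -> A -> J

Answer: H G A J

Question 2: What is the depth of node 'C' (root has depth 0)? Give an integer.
Answer: 2

Derivation:
Path from root to C: H -> G -> C
Depth = number of edges = 2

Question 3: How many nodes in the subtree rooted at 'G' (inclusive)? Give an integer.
Answer: 8

Derivation:
Subtree rooted at G contains: A, B, C, D, F, G, J, K
Count = 8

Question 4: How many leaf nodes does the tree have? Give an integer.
Answer: 5

Derivation:
Leaves (nodes with no children): B, C, D, E, F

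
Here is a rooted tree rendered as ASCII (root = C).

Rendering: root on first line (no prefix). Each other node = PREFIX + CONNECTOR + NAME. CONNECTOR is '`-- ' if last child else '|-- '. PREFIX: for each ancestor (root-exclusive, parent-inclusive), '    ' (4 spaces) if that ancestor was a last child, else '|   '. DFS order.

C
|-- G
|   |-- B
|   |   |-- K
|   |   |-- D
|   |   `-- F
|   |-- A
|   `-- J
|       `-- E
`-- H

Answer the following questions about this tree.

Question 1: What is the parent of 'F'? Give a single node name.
Scan adjacency: F appears as child of B

Answer: B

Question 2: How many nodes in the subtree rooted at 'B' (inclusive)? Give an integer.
Answer: 4

Derivation:
Subtree rooted at B contains: B, D, F, K
Count = 4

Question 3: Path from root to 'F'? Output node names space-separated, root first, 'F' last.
Answer: C G B F

Derivation:
Walk down from root: C -> G -> B -> F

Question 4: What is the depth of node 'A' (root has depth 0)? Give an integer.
Answer: 2

Derivation:
Path from root to A: C -> G -> A
Depth = number of edges = 2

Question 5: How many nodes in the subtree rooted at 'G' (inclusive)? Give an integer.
Answer: 8

Derivation:
Subtree rooted at G contains: A, B, D, E, F, G, J, K
Count = 8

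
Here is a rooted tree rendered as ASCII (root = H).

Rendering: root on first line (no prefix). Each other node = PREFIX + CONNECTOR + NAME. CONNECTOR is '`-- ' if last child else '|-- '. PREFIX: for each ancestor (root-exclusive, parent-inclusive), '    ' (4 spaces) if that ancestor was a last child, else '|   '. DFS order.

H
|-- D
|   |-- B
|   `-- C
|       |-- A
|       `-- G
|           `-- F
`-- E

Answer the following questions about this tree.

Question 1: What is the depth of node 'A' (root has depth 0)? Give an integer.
Path from root to A: H -> D -> C -> A
Depth = number of edges = 3

Answer: 3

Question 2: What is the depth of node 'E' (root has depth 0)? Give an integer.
Answer: 1

Derivation:
Path from root to E: H -> E
Depth = number of edges = 1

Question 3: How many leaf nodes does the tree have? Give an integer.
Answer: 4

Derivation:
Leaves (nodes with no children): A, B, E, F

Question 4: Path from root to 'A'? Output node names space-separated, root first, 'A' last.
Walk down from root: H -> D -> C -> A

Answer: H D C A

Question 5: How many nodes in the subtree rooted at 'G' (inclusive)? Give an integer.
Answer: 2

Derivation:
Subtree rooted at G contains: F, G
Count = 2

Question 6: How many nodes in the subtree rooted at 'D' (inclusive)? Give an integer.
Subtree rooted at D contains: A, B, C, D, F, G
Count = 6

Answer: 6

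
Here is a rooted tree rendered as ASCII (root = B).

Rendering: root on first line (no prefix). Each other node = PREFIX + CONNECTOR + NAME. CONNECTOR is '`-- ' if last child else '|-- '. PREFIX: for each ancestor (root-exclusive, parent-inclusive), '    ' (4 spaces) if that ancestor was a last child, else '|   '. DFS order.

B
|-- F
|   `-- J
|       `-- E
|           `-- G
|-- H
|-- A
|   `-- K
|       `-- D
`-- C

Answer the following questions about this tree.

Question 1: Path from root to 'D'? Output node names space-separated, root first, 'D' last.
Answer: B A K D

Derivation:
Walk down from root: B -> A -> K -> D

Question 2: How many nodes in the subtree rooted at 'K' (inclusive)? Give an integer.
Answer: 2

Derivation:
Subtree rooted at K contains: D, K
Count = 2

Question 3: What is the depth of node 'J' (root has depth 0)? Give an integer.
Path from root to J: B -> F -> J
Depth = number of edges = 2

Answer: 2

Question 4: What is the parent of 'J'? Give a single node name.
Answer: F

Derivation:
Scan adjacency: J appears as child of F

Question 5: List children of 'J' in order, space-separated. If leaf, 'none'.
Node J's children (from adjacency): E

Answer: E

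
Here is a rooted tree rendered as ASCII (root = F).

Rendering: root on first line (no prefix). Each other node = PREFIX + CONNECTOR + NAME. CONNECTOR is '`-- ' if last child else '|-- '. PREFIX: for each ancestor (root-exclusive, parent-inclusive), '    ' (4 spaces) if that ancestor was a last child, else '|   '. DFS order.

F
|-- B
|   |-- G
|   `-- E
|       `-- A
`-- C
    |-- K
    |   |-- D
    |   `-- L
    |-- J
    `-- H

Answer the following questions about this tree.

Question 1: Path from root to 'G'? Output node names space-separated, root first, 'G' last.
Answer: F B G

Derivation:
Walk down from root: F -> B -> G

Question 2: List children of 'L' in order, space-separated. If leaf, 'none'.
Node L's children (from adjacency): (leaf)

Answer: none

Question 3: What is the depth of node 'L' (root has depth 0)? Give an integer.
Path from root to L: F -> C -> K -> L
Depth = number of edges = 3

Answer: 3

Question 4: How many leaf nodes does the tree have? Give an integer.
Leaves (nodes with no children): A, D, G, H, J, L

Answer: 6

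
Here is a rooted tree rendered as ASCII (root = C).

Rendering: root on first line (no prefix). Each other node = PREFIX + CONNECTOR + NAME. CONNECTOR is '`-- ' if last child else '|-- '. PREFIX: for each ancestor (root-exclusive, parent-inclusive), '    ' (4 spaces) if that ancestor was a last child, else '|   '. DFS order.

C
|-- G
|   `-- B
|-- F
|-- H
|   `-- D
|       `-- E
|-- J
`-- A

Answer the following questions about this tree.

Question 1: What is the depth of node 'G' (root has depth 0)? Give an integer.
Answer: 1

Derivation:
Path from root to G: C -> G
Depth = number of edges = 1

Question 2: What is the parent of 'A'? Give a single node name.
Answer: C

Derivation:
Scan adjacency: A appears as child of C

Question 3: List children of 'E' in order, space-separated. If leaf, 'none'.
Node E's children (from adjacency): (leaf)

Answer: none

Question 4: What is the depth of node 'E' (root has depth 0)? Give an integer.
Answer: 3

Derivation:
Path from root to E: C -> H -> D -> E
Depth = number of edges = 3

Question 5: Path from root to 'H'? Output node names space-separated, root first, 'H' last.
Answer: C H

Derivation:
Walk down from root: C -> H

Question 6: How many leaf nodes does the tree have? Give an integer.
Answer: 5

Derivation:
Leaves (nodes with no children): A, B, E, F, J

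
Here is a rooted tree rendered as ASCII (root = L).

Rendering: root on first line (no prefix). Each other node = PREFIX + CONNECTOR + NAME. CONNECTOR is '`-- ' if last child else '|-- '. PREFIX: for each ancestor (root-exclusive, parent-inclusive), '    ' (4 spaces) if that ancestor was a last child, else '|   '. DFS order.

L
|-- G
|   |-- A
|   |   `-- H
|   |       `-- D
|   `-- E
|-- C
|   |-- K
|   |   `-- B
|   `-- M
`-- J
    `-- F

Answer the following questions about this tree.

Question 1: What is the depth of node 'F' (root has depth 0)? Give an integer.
Answer: 2

Derivation:
Path from root to F: L -> J -> F
Depth = number of edges = 2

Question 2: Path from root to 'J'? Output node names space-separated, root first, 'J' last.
Walk down from root: L -> J

Answer: L J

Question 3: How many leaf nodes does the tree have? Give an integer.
Leaves (nodes with no children): B, D, E, F, M

Answer: 5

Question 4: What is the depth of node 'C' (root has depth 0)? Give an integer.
Path from root to C: L -> C
Depth = number of edges = 1

Answer: 1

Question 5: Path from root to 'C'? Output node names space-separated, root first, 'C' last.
Answer: L C

Derivation:
Walk down from root: L -> C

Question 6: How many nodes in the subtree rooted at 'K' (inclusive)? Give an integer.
Answer: 2

Derivation:
Subtree rooted at K contains: B, K
Count = 2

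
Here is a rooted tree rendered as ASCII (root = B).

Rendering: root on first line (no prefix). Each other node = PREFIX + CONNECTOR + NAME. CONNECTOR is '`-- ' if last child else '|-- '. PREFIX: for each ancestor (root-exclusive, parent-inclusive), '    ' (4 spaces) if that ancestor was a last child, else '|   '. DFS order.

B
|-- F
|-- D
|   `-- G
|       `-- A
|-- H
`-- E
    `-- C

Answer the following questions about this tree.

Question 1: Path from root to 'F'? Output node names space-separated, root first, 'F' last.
Answer: B F

Derivation:
Walk down from root: B -> F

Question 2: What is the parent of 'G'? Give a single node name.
Scan adjacency: G appears as child of D

Answer: D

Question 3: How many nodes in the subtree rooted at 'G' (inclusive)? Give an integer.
Subtree rooted at G contains: A, G
Count = 2

Answer: 2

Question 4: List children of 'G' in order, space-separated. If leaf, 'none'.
Node G's children (from adjacency): A

Answer: A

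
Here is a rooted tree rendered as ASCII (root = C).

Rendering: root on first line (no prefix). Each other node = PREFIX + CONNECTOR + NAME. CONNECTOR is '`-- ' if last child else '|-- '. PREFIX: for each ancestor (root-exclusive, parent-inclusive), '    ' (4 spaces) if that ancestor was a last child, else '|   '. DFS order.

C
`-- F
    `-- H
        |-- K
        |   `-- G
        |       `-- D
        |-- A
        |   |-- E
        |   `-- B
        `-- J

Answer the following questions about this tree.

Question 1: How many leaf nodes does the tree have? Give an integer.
Answer: 4

Derivation:
Leaves (nodes with no children): B, D, E, J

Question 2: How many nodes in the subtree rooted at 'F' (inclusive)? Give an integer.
Answer: 9

Derivation:
Subtree rooted at F contains: A, B, D, E, F, G, H, J, K
Count = 9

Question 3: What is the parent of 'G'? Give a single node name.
Scan adjacency: G appears as child of K

Answer: K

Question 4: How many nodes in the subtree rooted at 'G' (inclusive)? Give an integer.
Subtree rooted at G contains: D, G
Count = 2

Answer: 2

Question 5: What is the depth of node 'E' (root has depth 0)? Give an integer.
Answer: 4

Derivation:
Path from root to E: C -> F -> H -> A -> E
Depth = number of edges = 4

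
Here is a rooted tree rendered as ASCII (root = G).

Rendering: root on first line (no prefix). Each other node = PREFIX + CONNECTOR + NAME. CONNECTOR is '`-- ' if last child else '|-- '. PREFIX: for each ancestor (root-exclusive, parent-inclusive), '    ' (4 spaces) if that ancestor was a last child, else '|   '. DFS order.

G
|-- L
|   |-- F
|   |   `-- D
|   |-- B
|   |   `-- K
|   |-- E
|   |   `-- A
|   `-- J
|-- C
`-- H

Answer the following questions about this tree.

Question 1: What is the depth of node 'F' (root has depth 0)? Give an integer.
Path from root to F: G -> L -> F
Depth = number of edges = 2

Answer: 2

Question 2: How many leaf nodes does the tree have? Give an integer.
Leaves (nodes with no children): A, C, D, H, J, K

Answer: 6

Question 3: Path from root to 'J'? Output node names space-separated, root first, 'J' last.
Walk down from root: G -> L -> J

Answer: G L J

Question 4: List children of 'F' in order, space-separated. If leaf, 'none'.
Node F's children (from adjacency): D

Answer: D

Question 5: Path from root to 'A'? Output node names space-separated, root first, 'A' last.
Walk down from root: G -> L -> E -> A

Answer: G L E A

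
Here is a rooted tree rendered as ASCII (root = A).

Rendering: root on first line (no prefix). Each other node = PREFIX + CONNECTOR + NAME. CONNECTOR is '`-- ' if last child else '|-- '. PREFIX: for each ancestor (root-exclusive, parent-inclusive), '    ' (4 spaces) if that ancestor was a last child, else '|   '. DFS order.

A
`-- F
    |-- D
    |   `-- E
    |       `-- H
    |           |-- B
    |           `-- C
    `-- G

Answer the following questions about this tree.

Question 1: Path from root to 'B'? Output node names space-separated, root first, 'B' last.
Walk down from root: A -> F -> D -> E -> H -> B

Answer: A F D E H B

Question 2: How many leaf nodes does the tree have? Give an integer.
Answer: 3

Derivation:
Leaves (nodes with no children): B, C, G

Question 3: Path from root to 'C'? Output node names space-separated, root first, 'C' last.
Answer: A F D E H C

Derivation:
Walk down from root: A -> F -> D -> E -> H -> C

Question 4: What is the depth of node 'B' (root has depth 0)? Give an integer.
Answer: 5

Derivation:
Path from root to B: A -> F -> D -> E -> H -> B
Depth = number of edges = 5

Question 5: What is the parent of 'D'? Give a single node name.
Answer: F

Derivation:
Scan adjacency: D appears as child of F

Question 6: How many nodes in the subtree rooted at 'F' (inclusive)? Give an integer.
Answer: 7

Derivation:
Subtree rooted at F contains: B, C, D, E, F, G, H
Count = 7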